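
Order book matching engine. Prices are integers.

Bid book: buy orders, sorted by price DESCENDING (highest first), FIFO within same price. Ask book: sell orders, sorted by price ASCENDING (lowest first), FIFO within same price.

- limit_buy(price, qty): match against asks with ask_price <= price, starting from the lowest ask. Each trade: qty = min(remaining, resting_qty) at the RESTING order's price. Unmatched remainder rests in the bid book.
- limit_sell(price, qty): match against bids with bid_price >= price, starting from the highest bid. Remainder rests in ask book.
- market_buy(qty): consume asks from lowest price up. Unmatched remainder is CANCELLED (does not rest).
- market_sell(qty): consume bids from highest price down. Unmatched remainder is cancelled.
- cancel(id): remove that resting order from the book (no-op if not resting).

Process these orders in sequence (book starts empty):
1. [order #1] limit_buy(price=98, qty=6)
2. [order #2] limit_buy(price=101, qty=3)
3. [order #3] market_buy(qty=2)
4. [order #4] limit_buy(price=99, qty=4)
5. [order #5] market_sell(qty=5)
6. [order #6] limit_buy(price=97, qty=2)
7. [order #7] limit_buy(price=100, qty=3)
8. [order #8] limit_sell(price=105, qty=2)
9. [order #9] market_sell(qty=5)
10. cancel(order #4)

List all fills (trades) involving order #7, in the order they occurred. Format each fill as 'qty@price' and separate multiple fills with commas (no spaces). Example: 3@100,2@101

After op 1 [order #1] limit_buy(price=98, qty=6): fills=none; bids=[#1:6@98] asks=[-]
After op 2 [order #2] limit_buy(price=101, qty=3): fills=none; bids=[#2:3@101 #1:6@98] asks=[-]
After op 3 [order #3] market_buy(qty=2): fills=none; bids=[#2:3@101 #1:6@98] asks=[-]
After op 4 [order #4] limit_buy(price=99, qty=4): fills=none; bids=[#2:3@101 #4:4@99 #1:6@98] asks=[-]
After op 5 [order #5] market_sell(qty=5): fills=#2x#5:3@101 #4x#5:2@99; bids=[#4:2@99 #1:6@98] asks=[-]
After op 6 [order #6] limit_buy(price=97, qty=2): fills=none; bids=[#4:2@99 #1:6@98 #6:2@97] asks=[-]
After op 7 [order #7] limit_buy(price=100, qty=3): fills=none; bids=[#7:3@100 #4:2@99 #1:6@98 #6:2@97] asks=[-]
After op 8 [order #8] limit_sell(price=105, qty=2): fills=none; bids=[#7:3@100 #4:2@99 #1:6@98 #6:2@97] asks=[#8:2@105]
After op 9 [order #9] market_sell(qty=5): fills=#7x#9:3@100 #4x#9:2@99; bids=[#1:6@98 #6:2@97] asks=[#8:2@105]
After op 10 cancel(order #4): fills=none; bids=[#1:6@98 #6:2@97] asks=[#8:2@105]

Answer: 3@100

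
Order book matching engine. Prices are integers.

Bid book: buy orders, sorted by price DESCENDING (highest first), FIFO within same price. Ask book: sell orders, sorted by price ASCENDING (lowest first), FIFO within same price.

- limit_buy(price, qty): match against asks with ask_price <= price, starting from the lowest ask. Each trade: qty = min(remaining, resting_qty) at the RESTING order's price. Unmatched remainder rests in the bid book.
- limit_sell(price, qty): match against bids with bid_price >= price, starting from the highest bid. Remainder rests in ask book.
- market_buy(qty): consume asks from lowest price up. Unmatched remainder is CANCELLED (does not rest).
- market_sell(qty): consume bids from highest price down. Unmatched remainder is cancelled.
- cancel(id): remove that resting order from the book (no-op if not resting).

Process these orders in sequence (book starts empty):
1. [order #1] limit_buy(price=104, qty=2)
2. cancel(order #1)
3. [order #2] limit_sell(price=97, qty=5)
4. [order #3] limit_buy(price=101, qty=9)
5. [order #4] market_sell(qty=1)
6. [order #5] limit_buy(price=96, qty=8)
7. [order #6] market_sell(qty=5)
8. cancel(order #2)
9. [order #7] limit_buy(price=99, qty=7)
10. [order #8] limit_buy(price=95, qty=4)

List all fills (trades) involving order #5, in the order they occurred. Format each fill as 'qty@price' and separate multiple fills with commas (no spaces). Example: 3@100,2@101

After op 1 [order #1] limit_buy(price=104, qty=2): fills=none; bids=[#1:2@104] asks=[-]
After op 2 cancel(order #1): fills=none; bids=[-] asks=[-]
After op 3 [order #2] limit_sell(price=97, qty=5): fills=none; bids=[-] asks=[#2:5@97]
After op 4 [order #3] limit_buy(price=101, qty=9): fills=#3x#2:5@97; bids=[#3:4@101] asks=[-]
After op 5 [order #4] market_sell(qty=1): fills=#3x#4:1@101; bids=[#3:3@101] asks=[-]
After op 6 [order #5] limit_buy(price=96, qty=8): fills=none; bids=[#3:3@101 #5:8@96] asks=[-]
After op 7 [order #6] market_sell(qty=5): fills=#3x#6:3@101 #5x#6:2@96; bids=[#5:6@96] asks=[-]
After op 8 cancel(order #2): fills=none; bids=[#5:6@96] asks=[-]
After op 9 [order #7] limit_buy(price=99, qty=7): fills=none; bids=[#7:7@99 #5:6@96] asks=[-]
After op 10 [order #8] limit_buy(price=95, qty=4): fills=none; bids=[#7:7@99 #5:6@96 #8:4@95] asks=[-]

Answer: 2@96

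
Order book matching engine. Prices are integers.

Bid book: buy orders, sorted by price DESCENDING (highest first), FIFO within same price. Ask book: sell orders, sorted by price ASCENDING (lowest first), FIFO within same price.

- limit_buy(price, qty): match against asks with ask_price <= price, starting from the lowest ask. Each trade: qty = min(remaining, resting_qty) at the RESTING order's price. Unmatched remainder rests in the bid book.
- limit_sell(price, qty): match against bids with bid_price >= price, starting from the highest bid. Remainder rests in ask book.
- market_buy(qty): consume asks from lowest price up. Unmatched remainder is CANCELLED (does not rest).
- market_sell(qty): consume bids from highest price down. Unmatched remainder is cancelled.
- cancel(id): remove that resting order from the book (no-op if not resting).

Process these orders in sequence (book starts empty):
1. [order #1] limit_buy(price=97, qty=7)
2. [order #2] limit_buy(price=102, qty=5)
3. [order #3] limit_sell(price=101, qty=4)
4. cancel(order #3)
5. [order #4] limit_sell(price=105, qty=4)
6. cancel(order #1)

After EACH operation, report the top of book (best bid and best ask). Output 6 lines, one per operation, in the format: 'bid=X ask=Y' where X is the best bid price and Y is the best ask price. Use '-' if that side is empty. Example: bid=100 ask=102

Answer: bid=97 ask=-
bid=102 ask=-
bid=102 ask=-
bid=102 ask=-
bid=102 ask=105
bid=102 ask=105

Derivation:
After op 1 [order #1] limit_buy(price=97, qty=7): fills=none; bids=[#1:7@97] asks=[-]
After op 2 [order #2] limit_buy(price=102, qty=5): fills=none; bids=[#2:5@102 #1:7@97] asks=[-]
After op 3 [order #3] limit_sell(price=101, qty=4): fills=#2x#3:4@102; bids=[#2:1@102 #1:7@97] asks=[-]
After op 4 cancel(order #3): fills=none; bids=[#2:1@102 #1:7@97] asks=[-]
After op 5 [order #4] limit_sell(price=105, qty=4): fills=none; bids=[#2:1@102 #1:7@97] asks=[#4:4@105]
After op 6 cancel(order #1): fills=none; bids=[#2:1@102] asks=[#4:4@105]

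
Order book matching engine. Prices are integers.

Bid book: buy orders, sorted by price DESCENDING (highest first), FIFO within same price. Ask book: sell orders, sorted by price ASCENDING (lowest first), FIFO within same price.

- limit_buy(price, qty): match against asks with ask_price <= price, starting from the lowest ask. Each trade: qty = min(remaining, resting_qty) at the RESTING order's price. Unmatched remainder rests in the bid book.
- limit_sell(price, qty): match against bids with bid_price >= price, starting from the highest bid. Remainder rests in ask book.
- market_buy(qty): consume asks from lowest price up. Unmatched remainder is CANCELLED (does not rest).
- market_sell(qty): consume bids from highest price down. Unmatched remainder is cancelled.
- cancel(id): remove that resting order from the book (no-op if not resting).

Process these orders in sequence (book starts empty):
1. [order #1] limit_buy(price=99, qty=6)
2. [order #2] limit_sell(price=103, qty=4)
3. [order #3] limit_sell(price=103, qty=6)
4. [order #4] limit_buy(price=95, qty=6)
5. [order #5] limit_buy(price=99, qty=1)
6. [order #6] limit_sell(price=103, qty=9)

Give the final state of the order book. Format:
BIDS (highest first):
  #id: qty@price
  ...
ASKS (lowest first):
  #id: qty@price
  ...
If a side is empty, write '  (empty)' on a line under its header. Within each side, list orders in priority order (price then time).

After op 1 [order #1] limit_buy(price=99, qty=6): fills=none; bids=[#1:6@99] asks=[-]
After op 2 [order #2] limit_sell(price=103, qty=4): fills=none; bids=[#1:6@99] asks=[#2:4@103]
After op 3 [order #3] limit_sell(price=103, qty=6): fills=none; bids=[#1:6@99] asks=[#2:4@103 #3:6@103]
After op 4 [order #4] limit_buy(price=95, qty=6): fills=none; bids=[#1:6@99 #4:6@95] asks=[#2:4@103 #3:6@103]
After op 5 [order #5] limit_buy(price=99, qty=1): fills=none; bids=[#1:6@99 #5:1@99 #4:6@95] asks=[#2:4@103 #3:6@103]
After op 6 [order #6] limit_sell(price=103, qty=9): fills=none; bids=[#1:6@99 #5:1@99 #4:6@95] asks=[#2:4@103 #3:6@103 #6:9@103]

Answer: BIDS (highest first):
  #1: 6@99
  #5: 1@99
  #4: 6@95
ASKS (lowest first):
  #2: 4@103
  #3: 6@103
  #6: 9@103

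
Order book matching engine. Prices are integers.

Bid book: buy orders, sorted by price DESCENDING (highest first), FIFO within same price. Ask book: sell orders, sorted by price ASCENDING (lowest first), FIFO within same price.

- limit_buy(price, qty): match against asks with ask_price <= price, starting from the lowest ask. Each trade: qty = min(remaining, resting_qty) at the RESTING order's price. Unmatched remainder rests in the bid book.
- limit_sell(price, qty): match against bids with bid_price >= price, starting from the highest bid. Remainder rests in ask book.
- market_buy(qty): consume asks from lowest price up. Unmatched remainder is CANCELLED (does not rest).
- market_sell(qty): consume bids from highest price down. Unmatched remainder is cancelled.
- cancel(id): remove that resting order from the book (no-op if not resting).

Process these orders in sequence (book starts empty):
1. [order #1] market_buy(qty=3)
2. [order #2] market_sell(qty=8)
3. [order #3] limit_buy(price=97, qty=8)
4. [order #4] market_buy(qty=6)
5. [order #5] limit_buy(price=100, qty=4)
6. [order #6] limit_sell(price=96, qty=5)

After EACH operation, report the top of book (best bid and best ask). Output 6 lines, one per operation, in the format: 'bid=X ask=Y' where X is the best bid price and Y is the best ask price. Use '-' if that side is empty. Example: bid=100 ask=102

Answer: bid=- ask=-
bid=- ask=-
bid=97 ask=-
bid=97 ask=-
bid=100 ask=-
bid=97 ask=-

Derivation:
After op 1 [order #1] market_buy(qty=3): fills=none; bids=[-] asks=[-]
After op 2 [order #2] market_sell(qty=8): fills=none; bids=[-] asks=[-]
After op 3 [order #3] limit_buy(price=97, qty=8): fills=none; bids=[#3:8@97] asks=[-]
After op 4 [order #4] market_buy(qty=6): fills=none; bids=[#3:8@97] asks=[-]
After op 5 [order #5] limit_buy(price=100, qty=4): fills=none; bids=[#5:4@100 #3:8@97] asks=[-]
After op 6 [order #6] limit_sell(price=96, qty=5): fills=#5x#6:4@100 #3x#6:1@97; bids=[#3:7@97] asks=[-]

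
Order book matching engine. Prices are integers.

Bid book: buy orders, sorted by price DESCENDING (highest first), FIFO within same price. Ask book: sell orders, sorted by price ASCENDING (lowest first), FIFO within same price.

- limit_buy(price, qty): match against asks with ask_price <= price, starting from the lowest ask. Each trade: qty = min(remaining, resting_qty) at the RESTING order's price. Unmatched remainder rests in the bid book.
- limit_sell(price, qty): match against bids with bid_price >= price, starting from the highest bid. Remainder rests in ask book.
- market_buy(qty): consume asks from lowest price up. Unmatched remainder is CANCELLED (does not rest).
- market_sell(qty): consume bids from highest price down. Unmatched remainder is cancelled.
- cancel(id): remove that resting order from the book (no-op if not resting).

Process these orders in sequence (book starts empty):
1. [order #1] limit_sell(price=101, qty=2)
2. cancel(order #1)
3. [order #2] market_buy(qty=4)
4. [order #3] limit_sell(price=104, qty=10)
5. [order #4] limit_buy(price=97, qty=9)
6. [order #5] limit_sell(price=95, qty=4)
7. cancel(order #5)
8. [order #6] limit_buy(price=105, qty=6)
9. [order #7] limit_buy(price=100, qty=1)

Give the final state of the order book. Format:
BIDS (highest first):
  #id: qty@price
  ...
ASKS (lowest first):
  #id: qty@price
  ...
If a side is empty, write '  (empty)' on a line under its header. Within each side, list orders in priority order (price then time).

Answer: BIDS (highest first):
  #7: 1@100
  #4: 5@97
ASKS (lowest first):
  #3: 4@104

Derivation:
After op 1 [order #1] limit_sell(price=101, qty=2): fills=none; bids=[-] asks=[#1:2@101]
After op 2 cancel(order #1): fills=none; bids=[-] asks=[-]
After op 3 [order #2] market_buy(qty=4): fills=none; bids=[-] asks=[-]
After op 4 [order #3] limit_sell(price=104, qty=10): fills=none; bids=[-] asks=[#3:10@104]
After op 5 [order #4] limit_buy(price=97, qty=9): fills=none; bids=[#4:9@97] asks=[#3:10@104]
After op 6 [order #5] limit_sell(price=95, qty=4): fills=#4x#5:4@97; bids=[#4:5@97] asks=[#3:10@104]
After op 7 cancel(order #5): fills=none; bids=[#4:5@97] asks=[#3:10@104]
After op 8 [order #6] limit_buy(price=105, qty=6): fills=#6x#3:6@104; bids=[#4:5@97] asks=[#3:4@104]
After op 9 [order #7] limit_buy(price=100, qty=1): fills=none; bids=[#7:1@100 #4:5@97] asks=[#3:4@104]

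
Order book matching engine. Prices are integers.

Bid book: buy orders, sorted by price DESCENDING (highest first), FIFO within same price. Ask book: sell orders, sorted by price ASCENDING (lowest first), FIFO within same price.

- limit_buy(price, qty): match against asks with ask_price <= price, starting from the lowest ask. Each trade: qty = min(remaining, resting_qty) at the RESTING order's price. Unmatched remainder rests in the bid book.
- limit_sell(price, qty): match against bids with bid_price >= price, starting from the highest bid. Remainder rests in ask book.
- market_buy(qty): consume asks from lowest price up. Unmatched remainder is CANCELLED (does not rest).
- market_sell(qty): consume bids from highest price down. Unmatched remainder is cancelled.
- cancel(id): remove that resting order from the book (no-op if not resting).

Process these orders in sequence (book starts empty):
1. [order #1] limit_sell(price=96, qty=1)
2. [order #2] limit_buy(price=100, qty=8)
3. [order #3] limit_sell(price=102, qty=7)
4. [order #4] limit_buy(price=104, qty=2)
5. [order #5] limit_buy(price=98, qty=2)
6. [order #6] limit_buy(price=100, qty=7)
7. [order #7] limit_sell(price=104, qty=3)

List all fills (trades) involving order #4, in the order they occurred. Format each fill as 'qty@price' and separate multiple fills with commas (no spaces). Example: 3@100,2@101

After op 1 [order #1] limit_sell(price=96, qty=1): fills=none; bids=[-] asks=[#1:1@96]
After op 2 [order #2] limit_buy(price=100, qty=8): fills=#2x#1:1@96; bids=[#2:7@100] asks=[-]
After op 3 [order #3] limit_sell(price=102, qty=7): fills=none; bids=[#2:7@100] asks=[#3:7@102]
After op 4 [order #4] limit_buy(price=104, qty=2): fills=#4x#3:2@102; bids=[#2:7@100] asks=[#3:5@102]
After op 5 [order #5] limit_buy(price=98, qty=2): fills=none; bids=[#2:7@100 #5:2@98] asks=[#3:5@102]
After op 6 [order #6] limit_buy(price=100, qty=7): fills=none; bids=[#2:7@100 #6:7@100 #5:2@98] asks=[#3:5@102]
After op 7 [order #7] limit_sell(price=104, qty=3): fills=none; bids=[#2:7@100 #6:7@100 #5:2@98] asks=[#3:5@102 #7:3@104]

Answer: 2@102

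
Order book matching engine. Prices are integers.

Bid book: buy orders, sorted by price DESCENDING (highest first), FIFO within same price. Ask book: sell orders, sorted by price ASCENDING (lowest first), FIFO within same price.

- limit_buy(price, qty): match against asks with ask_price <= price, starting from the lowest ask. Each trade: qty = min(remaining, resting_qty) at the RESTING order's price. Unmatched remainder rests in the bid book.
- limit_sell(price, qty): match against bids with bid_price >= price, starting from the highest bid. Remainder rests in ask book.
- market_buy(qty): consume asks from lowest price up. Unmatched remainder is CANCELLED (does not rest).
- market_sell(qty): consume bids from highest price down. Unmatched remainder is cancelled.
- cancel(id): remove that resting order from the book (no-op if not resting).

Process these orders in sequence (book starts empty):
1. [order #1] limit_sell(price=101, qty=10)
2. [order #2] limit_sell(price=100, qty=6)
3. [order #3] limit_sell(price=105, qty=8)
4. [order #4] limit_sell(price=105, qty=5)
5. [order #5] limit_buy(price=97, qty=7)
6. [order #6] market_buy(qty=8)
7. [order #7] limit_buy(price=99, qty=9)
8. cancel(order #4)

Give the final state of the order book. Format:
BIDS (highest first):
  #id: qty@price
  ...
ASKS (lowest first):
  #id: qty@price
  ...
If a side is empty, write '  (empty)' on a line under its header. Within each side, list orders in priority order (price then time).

After op 1 [order #1] limit_sell(price=101, qty=10): fills=none; bids=[-] asks=[#1:10@101]
After op 2 [order #2] limit_sell(price=100, qty=6): fills=none; bids=[-] asks=[#2:6@100 #1:10@101]
After op 3 [order #3] limit_sell(price=105, qty=8): fills=none; bids=[-] asks=[#2:6@100 #1:10@101 #3:8@105]
After op 4 [order #4] limit_sell(price=105, qty=5): fills=none; bids=[-] asks=[#2:6@100 #1:10@101 #3:8@105 #4:5@105]
After op 5 [order #5] limit_buy(price=97, qty=7): fills=none; bids=[#5:7@97] asks=[#2:6@100 #1:10@101 #3:8@105 #4:5@105]
After op 6 [order #6] market_buy(qty=8): fills=#6x#2:6@100 #6x#1:2@101; bids=[#5:7@97] asks=[#1:8@101 #3:8@105 #4:5@105]
After op 7 [order #7] limit_buy(price=99, qty=9): fills=none; bids=[#7:9@99 #5:7@97] asks=[#1:8@101 #3:8@105 #4:5@105]
After op 8 cancel(order #4): fills=none; bids=[#7:9@99 #5:7@97] asks=[#1:8@101 #3:8@105]

Answer: BIDS (highest first):
  #7: 9@99
  #5: 7@97
ASKS (lowest first):
  #1: 8@101
  #3: 8@105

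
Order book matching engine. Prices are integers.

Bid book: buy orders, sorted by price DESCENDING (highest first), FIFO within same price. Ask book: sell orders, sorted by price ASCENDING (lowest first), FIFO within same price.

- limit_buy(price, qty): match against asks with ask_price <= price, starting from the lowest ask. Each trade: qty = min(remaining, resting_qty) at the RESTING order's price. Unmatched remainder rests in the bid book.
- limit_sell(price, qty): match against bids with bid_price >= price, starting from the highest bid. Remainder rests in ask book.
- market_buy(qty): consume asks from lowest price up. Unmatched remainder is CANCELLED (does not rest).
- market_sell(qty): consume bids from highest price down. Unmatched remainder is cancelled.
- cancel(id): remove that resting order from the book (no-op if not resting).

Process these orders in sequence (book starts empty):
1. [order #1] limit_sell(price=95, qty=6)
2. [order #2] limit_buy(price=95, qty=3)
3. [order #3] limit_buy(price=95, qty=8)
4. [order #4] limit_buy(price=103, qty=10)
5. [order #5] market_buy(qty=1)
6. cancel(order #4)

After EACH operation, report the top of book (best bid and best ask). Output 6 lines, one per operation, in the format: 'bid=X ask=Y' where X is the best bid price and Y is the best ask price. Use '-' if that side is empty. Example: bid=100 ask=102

Answer: bid=- ask=95
bid=- ask=95
bid=95 ask=-
bid=103 ask=-
bid=103 ask=-
bid=95 ask=-

Derivation:
After op 1 [order #1] limit_sell(price=95, qty=6): fills=none; bids=[-] asks=[#1:6@95]
After op 2 [order #2] limit_buy(price=95, qty=3): fills=#2x#1:3@95; bids=[-] asks=[#1:3@95]
After op 3 [order #3] limit_buy(price=95, qty=8): fills=#3x#1:3@95; bids=[#3:5@95] asks=[-]
After op 4 [order #4] limit_buy(price=103, qty=10): fills=none; bids=[#4:10@103 #3:5@95] asks=[-]
After op 5 [order #5] market_buy(qty=1): fills=none; bids=[#4:10@103 #3:5@95] asks=[-]
After op 6 cancel(order #4): fills=none; bids=[#3:5@95] asks=[-]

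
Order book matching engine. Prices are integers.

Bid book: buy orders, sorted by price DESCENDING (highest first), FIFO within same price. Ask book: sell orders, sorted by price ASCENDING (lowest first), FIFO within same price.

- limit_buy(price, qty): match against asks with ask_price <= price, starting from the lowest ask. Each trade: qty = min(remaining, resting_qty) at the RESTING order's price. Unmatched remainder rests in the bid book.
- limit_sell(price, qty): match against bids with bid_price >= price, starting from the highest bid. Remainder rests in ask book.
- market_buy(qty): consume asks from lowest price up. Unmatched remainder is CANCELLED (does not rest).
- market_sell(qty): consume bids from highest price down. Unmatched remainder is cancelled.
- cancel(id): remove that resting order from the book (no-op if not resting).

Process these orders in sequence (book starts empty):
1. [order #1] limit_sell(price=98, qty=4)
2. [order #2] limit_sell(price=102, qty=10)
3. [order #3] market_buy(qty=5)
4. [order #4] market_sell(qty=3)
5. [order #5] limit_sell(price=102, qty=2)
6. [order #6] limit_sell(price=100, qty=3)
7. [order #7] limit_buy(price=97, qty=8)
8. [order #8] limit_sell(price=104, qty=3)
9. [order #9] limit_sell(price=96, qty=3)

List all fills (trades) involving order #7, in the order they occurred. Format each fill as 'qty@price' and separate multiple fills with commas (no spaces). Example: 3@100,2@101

Answer: 3@97

Derivation:
After op 1 [order #1] limit_sell(price=98, qty=4): fills=none; bids=[-] asks=[#1:4@98]
After op 2 [order #2] limit_sell(price=102, qty=10): fills=none; bids=[-] asks=[#1:4@98 #2:10@102]
After op 3 [order #3] market_buy(qty=5): fills=#3x#1:4@98 #3x#2:1@102; bids=[-] asks=[#2:9@102]
After op 4 [order #4] market_sell(qty=3): fills=none; bids=[-] asks=[#2:9@102]
After op 5 [order #5] limit_sell(price=102, qty=2): fills=none; bids=[-] asks=[#2:9@102 #5:2@102]
After op 6 [order #6] limit_sell(price=100, qty=3): fills=none; bids=[-] asks=[#6:3@100 #2:9@102 #5:2@102]
After op 7 [order #7] limit_buy(price=97, qty=8): fills=none; bids=[#7:8@97] asks=[#6:3@100 #2:9@102 #5:2@102]
After op 8 [order #8] limit_sell(price=104, qty=3): fills=none; bids=[#7:8@97] asks=[#6:3@100 #2:9@102 #5:2@102 #8:3@104]
After op 9 [order #9] limit_sell(price=96, qty=3): fills=#7x#9:3@97; bids=[#7:5@97] asks=[#6:3@100 #2:9@102 #5:2@102 #8:3@104]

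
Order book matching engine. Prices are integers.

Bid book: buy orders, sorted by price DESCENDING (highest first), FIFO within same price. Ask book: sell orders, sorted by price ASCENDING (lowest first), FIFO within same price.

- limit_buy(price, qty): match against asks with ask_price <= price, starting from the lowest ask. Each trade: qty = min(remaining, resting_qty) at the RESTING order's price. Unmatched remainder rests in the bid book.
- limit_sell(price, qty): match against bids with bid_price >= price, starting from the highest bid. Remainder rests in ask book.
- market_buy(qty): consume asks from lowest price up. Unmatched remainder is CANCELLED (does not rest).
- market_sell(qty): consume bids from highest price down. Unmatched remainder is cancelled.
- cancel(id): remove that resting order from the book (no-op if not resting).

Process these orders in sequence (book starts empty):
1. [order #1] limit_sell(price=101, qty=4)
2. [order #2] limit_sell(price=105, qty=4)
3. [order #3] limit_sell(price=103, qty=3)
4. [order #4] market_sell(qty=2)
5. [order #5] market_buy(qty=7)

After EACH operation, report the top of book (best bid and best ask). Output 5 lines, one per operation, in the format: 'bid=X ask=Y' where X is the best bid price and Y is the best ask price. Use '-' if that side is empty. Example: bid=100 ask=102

Answer: bid=- ask=101
bid=- ask=101
bid=- ask=101
bid=- ask=101
bid=- ask=105

Derivation:
After op 1 [order #1] limit_sell(price=101, qty=4): fills=none; bids=[-] asks=[#1:4@101]
After op 2 [order #2] limit_sell(price=105, qty=4): fills=none; bids=[-] asks=[#1:4@101 #2:4@105]
After op 3 [order #3] limit_sell(price=103, qty=3): fills=none; bids=[-] asks=[#1:4@101 #3:3@103 #2:4@105]
After op 4 [order #4] market_sell(qty=2): fills=none; bids=[-] asks=[#1:4@101 #3:3@103 #2:4@105]
After op 5 [order #5] market_buy(qty=7): fills=#5x#1:4@101 #5x#3:3@103; bids=[-] asks=[#2:4@105]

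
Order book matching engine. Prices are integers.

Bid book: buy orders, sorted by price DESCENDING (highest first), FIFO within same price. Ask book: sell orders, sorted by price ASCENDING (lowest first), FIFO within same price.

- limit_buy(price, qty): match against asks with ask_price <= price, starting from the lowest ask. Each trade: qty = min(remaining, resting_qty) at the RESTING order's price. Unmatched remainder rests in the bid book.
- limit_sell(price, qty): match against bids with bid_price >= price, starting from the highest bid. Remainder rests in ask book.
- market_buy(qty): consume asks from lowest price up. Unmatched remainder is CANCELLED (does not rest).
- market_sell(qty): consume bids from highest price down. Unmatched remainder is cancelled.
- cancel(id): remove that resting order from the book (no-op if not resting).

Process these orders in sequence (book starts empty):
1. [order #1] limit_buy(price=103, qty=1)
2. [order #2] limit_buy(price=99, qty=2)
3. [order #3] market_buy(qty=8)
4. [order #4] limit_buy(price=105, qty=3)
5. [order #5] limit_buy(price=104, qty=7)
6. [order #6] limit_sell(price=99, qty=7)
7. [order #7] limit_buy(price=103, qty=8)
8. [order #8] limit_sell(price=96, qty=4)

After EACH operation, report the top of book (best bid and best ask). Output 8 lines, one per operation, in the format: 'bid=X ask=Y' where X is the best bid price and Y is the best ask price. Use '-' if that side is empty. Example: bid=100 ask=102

Answer: bid=103 ask=-
bid=103 ask=-
bid=103 ask=-
bid=105 ask=-
bid=105 ask=-
bid=104 ask=-
bid=104 ask=-
bid=103 ask=-

Derivation:
After op 1 [order #1] limit_buy(price=103, qty=1): fills=none; bids=[#1:1@103] asks=[-]
After op 2 [order #2] limit_buy(price=99, qty=2): fills=none; bids=[#1:1@103 #2:2@99] asks=[-]
After op 3 [order #3] market_buy(qty=8): fills=none; bids=[#1:1@103 #2:2@99] asks=[-]
After op 4 [order #4] limit_buy(price=105, qty=3): fills=none; bids=[#4:3@105 #1:1@103 #2:2@99] asks=[-]
After op 5 [order #5] limit_buy(price=104, qty=7): fills=none; bids=[#4:3@105 #5:7@104 #1:1@103 #2:2@99] asks=[-]
After op 6 [order #6] limit_sell(price=99, qty=7): fills=#4x#6:3@105 #5x#6:4@104; bids=[#5:3@104 #1:1@103 #2:2@99] asks=[-]
After op 7 [order #7] limit_buy(price=103, qty=8): fills=none; bids=[#5:3@104 #1:1@103 #7:8@103 #2:2@99] asks=[-]
After op 8 [order #8] limit_sell(price=96, qty=4): fills=#5x#8:3@104 #1x#8:1@103; bids=[#7:8@103 #2:2@99] asks=[-]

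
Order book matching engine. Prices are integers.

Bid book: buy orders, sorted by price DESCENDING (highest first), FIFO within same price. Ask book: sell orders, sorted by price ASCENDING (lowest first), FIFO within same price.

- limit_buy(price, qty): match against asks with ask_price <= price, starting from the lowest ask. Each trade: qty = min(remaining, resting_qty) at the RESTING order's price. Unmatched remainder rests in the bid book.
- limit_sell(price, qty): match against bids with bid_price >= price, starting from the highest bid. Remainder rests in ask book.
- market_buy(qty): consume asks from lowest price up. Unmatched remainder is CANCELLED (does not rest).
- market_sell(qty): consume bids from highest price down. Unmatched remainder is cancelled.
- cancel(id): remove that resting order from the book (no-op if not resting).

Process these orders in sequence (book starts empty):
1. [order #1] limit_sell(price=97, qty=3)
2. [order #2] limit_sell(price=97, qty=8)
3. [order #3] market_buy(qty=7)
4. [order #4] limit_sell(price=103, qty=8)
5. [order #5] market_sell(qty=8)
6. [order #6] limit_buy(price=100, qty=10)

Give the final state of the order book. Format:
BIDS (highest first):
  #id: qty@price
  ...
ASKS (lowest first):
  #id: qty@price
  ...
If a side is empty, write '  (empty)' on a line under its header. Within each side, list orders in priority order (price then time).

After op 1 [order #1] limit_sell(price=97, qty=3): fills=none; bids=[-] asks=[#1:3@97]
After op 2 [order #2] limit_sell(price=97, qty=8): fills=none; bids=[-] asks=[#1:3@97 #2:8@97]
After op 3 [order #3] market_buy(qty=7): fills=#3x#1:3@97 #3x#2:4@97; bids=[-] asks=[#2:4@97]
After op 4 [order #4] limit_sell(price=103, qty=8): fills=none; bids=[-] asks=[#2:4@97 #4:8@103]
After op 5 [order #5] market_sell(qty=8): fills=none; bids=[-] asks=[#2:4@97 #4:8@103]
After op 6 [order #6] limit_buy(price=100, qty=10): fills=#6x#2:4@97; bids=[#6:6@100] asks=[#4:8@103]

Answer: BIDS (highest first):
  #6: 6@100
ASKS (lowest first):
  #4: 8@103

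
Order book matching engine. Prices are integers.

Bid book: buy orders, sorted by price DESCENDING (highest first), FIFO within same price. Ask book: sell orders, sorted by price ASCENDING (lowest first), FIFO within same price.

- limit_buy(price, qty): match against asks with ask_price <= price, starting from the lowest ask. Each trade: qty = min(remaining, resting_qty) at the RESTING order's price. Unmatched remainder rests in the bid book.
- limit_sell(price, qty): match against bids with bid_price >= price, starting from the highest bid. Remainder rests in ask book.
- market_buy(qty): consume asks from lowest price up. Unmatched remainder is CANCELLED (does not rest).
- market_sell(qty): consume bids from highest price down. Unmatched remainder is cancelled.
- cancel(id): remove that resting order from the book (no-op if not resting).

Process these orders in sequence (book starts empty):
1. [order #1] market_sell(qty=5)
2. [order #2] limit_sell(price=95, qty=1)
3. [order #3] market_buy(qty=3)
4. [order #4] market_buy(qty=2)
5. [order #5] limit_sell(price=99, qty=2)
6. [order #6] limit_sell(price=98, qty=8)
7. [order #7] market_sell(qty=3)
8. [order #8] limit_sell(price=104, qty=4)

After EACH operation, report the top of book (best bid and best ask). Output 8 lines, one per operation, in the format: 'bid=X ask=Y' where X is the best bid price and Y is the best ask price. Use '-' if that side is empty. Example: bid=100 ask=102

Answer: bid=- ask=-
bid=- ask=95
bid=- ask=-
bid=- ask=-
bid=- ask=99
bid=- ask=98
bid=- ask=98
bid=- ask=98

Derivation:
After op 1 [order #1] market_sell(qty=5): fills=none; bids=[-] asks=[-]
After op 2 [order #2] limit_sell(price=95, qty=1): fills=none; bids=[-] asks=[#2:1@95]
After op 3 [order #3] market_buy(qty=3): fills=#3x#2:1@95; bids=[-] asks=[-]
After op 4 [order #4] market_buy(qty=2): fills=none; bids=[-] asks=[-]
After op 5 [order #5] limit_sell(price=99, qty=2): fills=none; bids=[-] asks=[#5:2@99]
After op 6 [order #6] limit_sell(price=98, qty=8): fills=none; bids=[-] asks=[#6:8@98 #5:2@99]
After op 7 [order #7] market_sell(qty=3): fills=none; bids=[-] asks=[#6:8@98 #5:2@99]
After op 8 [order #8] limit_sell(price=104, qty=4): fills=none; bids=[-] asks=[#6:8@98 #5:2@99 #8:4@104]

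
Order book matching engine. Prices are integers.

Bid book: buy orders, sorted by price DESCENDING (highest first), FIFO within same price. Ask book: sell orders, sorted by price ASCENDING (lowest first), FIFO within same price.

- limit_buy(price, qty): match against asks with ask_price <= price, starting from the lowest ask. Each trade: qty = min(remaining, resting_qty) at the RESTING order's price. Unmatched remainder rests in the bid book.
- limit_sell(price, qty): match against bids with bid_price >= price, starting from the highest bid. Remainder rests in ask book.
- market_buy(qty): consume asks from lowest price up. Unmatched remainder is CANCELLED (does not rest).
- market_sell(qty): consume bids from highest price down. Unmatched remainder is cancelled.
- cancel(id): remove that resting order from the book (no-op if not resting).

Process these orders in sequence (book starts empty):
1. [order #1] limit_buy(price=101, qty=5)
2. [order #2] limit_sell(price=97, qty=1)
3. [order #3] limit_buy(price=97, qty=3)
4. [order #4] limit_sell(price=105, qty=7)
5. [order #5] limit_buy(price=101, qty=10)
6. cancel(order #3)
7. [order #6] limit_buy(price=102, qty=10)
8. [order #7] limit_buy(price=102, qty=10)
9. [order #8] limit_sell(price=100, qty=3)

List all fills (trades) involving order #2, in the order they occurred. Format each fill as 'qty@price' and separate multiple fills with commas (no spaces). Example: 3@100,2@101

Answer: 1@101

Derivation:
After op 1 [order #1] limit_buy(price=101, qty=5): fills=none; bids=[#1:5@101] asks=[-]
After op 2 [order #2] limit_sell(price=97, qty=1): fills=#1x#2:1@101; bids=[#1:4@101] asks=[-]
After op 3 [order #3] limit_buy(price=97, qty=3): fills=none; bids=[#1:4@101 #3:3@97] asks=[-]
After op 4 [order #4] limit_sell(price=105, qty=7): fills=none; bids=[#1:4@101 #3:3@97] asks=[#4:7@105]
After op 5 [order #5] limit_buy(price=101, qty=10): fills=none; bids=[#1:4@101 #5:10@101 #3:3@97] asks=[#4:7@105]
After op 6 cancel(order #3): fills=none; bids=[#1:4@101 #5:10@101] asks=[#4:7@105]
After op 7 [order #6] limit_buy(price=102, qty=10): fills=none; bids=[#6:10@102 #1:4@101 #5:10@101] asks=[#4:7@105]
After op 8 [order #7] limit_buy(price=102, qty=10): fills=none; bids=[#6:10@102 #7:10@102 #1:4@101 #5:10@101] asks=[#4:7@105]
After op 9 [order #8] limit_sell(price=100, qty=3): fills=#6x#8:3@102; bids=[#6:7@102 #7:10@102 #1:4@101 #5:10@101] asks=[#4:7@105]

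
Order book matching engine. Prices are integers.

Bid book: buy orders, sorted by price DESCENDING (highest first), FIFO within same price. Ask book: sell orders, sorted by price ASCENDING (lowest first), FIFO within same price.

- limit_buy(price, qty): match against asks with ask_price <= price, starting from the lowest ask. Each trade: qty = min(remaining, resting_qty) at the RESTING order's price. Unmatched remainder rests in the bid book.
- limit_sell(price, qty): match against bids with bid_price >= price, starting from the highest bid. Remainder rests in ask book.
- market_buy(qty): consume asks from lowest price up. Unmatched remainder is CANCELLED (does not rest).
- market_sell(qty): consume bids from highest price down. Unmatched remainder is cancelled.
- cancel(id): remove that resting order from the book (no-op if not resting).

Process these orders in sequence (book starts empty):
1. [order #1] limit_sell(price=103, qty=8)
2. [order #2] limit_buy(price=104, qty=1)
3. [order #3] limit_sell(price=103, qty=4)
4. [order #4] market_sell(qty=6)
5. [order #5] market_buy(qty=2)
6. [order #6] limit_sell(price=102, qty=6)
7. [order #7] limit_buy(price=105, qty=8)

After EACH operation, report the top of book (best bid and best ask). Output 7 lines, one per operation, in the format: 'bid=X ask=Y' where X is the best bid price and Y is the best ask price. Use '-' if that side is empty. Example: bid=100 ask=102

Answer: bid=- ask=103
bid=- ask=103
bid=- ask=103
bid=- ask=103
bid=- ask=103
bid=- ask=102
bid=- ask=103

Derivation:
After op 1 [order #1] limit_sell(price=103, qty=8): fills=none; bids=[-] asks=[#1:8@103]
After op 2 [order #2] limit_buy(price=104, qty=1): fills=#2x#1:1@103; bids=[-] asks=[#1:7@103]
After op 3 [order #3] limit_sell(price=103, qty=4): fills=none; bids=[-] asks=[#1:7@103 #3:4@103]
After op 4 [order #4] market_sell(qty=6): fills=none; bids=[-] asks=[#1:7@103 #3:4@103]
After op 5 [order #5] market_buy(qty=2): fills=#5x#1:2@103; bids=[-] asks=[#1:5@103 #3:4@103]
After op 6 [order #6] limit_sell(price=102, qty=6): fills=none; bids=[-] asks=[#6:6@102 #1:5@103 #3:4@103]
After op 7 [order #7] limit_buy(price=105, qty=8): fills=#7x#6:6@102 #7x#1:2@103; bids=[-] asks=[#1:3@103 #3:4@103]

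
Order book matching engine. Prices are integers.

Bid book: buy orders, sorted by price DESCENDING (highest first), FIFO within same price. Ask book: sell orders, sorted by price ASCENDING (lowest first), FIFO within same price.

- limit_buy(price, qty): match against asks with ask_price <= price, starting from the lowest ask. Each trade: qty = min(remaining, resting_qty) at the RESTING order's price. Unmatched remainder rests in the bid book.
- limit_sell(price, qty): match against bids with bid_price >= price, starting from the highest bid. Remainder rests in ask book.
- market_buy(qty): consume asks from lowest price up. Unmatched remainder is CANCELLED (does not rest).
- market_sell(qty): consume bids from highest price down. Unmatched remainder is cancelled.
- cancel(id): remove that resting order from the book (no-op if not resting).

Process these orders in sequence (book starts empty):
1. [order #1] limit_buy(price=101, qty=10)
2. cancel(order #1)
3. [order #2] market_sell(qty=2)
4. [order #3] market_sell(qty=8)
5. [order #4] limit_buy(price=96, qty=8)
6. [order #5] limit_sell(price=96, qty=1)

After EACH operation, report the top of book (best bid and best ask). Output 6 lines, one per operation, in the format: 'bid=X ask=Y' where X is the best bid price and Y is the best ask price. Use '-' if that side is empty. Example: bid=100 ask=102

After op 1 [order #1] limit_buy(price=101, qty=10): fills=none; bids=[#1:10@101] asks=[-]
After op 2 cancel(order #1): fills=none; bids=[-] asks=[-]
After op 3 [order #2] market_sell(qty=2): fills=none; bids=[-] asks=[-]
After op 4 [order #3] market_sell(qty=8): fills=none; bids=[-] asks=[-]
After op 5 [order #4] limit_buy(price=96, qty=8): fills=none; bids=[#4:8@96] asks=[-]
After op 6 [order #5] limit_sell(price=96, qty=1): fills=#4x#5:1@96; bids=[#4:7@96] asks=[-]

Answer: bid=101 ask=-
bid=- ask=-
bid=- ask=-
bid=- ask=-
bid=96 ask=-
bid=96 ask=-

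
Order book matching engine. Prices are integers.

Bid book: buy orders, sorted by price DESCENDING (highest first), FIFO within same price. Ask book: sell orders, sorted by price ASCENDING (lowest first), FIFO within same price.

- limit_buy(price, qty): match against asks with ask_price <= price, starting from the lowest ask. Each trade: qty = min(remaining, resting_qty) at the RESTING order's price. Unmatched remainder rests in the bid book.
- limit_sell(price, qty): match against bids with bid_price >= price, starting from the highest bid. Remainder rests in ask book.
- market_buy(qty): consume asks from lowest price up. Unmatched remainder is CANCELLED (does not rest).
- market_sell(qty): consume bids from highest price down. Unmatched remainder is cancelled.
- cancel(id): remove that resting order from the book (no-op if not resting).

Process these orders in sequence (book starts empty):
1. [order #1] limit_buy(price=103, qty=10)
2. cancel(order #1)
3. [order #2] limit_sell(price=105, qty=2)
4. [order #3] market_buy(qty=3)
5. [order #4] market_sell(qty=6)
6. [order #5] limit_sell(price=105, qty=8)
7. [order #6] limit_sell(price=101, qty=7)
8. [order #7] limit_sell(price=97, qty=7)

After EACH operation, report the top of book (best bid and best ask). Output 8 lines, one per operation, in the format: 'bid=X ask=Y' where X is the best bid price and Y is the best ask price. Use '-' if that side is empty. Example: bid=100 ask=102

Answer: bid=103 ask=-
bid=- ask=-
bid=- ask=105
bid=- ask=-
bid=- ask=-
bid=- ask=105
bid=- ask=101
bid=- ask=97

Derivation:
After op 1 [order #1] limit_buy(price=103, qty=10): fills=none; bids=[#1:10@103] asks=[-]
After op 2 cancel(order #1): fills=none; bids=[-] asks=[-]
After op 3 [order #2] limit_sell(price=105, qty=2): fills=none; bids=[-] asks=[#2:2@105]
After op 4 [order #3] market_buy(qty=3): fills=#3x#2:2@105; bids=[-] asks=[-]
After op 5 [order #4] market_sell(qty=6): fills=none; bids=[-] asks=[-]
After op 6 [order #5] limit_sell(price=105, qty=8): fills=none; bids=[-] asks=[#5:8@105]
After op 7 [order #6] limit_sell(price=101, qty=7): fills=none; bids=[-] asks=[#6:7@101 #5:8@105]
After op 8 [order #7] limit_sell(price=97, qty=7): fills=none; bids=[-] asks=[#7:7@97 #6:7@101 #5:8@105]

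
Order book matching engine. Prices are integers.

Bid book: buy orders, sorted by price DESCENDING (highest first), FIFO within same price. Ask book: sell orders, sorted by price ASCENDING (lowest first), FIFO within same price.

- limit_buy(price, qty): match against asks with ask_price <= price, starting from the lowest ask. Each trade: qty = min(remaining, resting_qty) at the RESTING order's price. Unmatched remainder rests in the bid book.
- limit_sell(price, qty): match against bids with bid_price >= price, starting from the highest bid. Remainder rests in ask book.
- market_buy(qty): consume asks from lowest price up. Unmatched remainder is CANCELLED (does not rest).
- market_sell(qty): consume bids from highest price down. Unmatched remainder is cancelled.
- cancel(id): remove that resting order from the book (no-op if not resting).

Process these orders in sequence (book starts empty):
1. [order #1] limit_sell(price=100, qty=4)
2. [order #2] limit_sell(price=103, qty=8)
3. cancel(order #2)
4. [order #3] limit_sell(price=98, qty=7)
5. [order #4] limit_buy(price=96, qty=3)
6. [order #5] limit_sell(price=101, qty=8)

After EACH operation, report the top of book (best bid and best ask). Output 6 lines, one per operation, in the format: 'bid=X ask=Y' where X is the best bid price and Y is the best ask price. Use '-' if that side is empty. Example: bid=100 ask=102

After op 1 [order #1] limit_sell(price=100, qty=4): fills=none; bids=[-] asks=[#1:4@100]
After op 2 [order #2] limit_sell(price=103, qty=8): fills=none; bids=[-] asks=[#1:4@100 #2:8@103]
After op 3 cancel(order #2): fills=none; bids=[-] asks=[#1:4@100]
After op 4 [order #3] limit_sell(price=98, qty=7): fills=none; bids=[-] asks=[#3:7@98 #1:4@100]
After op 5 [order #4] limit_buy(price=96, qty=3): fills=none; bids=[#4:3@96] asks=[#3:7@98 #1:4@100]
After op 6 [order #5] limit_sell(price=101, qty=8): fills=none; bids=[#4:3@96] asks=[#3:7@98 #1:4@100 #5:8@101]

Answer: bid=- ask=100
bid=- ask=100
bid=- ask=100
bid=- ask=98
bid=96 ask=98
bid=96 ask=98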